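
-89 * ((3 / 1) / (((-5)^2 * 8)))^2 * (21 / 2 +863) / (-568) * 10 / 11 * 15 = 4198041 / 9996800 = 0.42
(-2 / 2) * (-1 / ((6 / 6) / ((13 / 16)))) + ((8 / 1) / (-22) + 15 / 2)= 1399 / 176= 7.95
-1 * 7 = -7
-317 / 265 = -1.20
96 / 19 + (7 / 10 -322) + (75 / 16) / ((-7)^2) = -23546979 / 74480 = -316.15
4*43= 172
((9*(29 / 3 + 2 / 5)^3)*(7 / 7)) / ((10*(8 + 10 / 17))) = 58530167 / 547500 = 106.90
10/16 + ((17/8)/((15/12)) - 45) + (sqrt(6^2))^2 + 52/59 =-13673/2360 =-5.79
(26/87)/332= 13/14442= 0.00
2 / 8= 1 / 4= 0.25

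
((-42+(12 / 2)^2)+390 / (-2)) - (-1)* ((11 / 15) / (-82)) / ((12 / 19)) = -2966969 / 14760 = -201.01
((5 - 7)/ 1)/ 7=-2/ 7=-0.29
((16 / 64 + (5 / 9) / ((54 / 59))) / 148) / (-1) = -833 / 143856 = -0.01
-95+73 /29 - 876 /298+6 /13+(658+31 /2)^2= 101899459821 /224692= 453507.29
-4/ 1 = -4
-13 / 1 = -13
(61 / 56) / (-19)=-61 / 1064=-0.06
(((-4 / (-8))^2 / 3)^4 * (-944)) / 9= -59 / 11664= -0.01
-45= -45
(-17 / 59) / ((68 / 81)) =-81 / 236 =-0.34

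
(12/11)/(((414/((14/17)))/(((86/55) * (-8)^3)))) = -1232896/709665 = -1.74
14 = 14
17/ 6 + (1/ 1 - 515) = -3067/ 6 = -511.17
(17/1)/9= 17/9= 1.89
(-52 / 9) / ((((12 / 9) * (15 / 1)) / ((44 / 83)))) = -572 / 3735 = -0.15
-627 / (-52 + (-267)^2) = -627 / 71237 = -0.01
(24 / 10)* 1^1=12 / 5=2.40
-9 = -9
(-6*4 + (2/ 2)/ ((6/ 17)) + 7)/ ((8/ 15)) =-425/ 16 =-26.56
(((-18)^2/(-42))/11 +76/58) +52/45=177316/100485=1.76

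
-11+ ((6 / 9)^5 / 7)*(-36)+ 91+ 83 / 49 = 107185 / 1323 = 81.02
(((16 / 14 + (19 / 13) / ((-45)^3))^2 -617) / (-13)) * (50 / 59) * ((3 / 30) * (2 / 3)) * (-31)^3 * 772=-1947399730875167413692544 / 31644954941315625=-61539026.82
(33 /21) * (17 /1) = 187 /7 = 26.71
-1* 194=-194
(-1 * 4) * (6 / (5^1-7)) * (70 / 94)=420 / 47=8.94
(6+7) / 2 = 13 / 2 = 6.50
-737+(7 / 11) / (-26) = -210789 / 286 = -737.02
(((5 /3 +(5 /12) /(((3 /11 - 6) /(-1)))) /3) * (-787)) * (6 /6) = -1034905 /2268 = -456.31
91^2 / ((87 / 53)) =438893 / 87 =5044.75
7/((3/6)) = 14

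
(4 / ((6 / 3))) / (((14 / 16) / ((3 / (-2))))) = -24 / 7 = -3.43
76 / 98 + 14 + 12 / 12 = 773 / 49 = 15.78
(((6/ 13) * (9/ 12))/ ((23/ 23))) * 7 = 63/ 26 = 2.42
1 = 1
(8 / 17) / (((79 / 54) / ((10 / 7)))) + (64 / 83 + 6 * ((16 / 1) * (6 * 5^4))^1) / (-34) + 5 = -8257577721 / 780283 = -10582.80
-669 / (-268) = 669 / 268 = 2.50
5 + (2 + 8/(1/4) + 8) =47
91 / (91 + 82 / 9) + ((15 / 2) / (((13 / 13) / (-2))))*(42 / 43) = -13.74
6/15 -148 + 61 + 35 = -51.60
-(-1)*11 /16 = 11 /16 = 0.69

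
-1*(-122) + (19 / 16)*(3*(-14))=577 / 8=72.12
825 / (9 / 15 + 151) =4125 / 758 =5.44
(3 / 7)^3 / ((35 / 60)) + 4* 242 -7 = 2307685 / 2401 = 961.13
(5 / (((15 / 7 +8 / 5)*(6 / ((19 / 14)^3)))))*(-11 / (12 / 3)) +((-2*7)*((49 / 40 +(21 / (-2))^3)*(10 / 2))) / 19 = 4258.89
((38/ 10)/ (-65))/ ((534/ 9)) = -57/ 57850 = -0.00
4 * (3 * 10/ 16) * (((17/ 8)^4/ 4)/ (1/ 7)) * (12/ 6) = 8769705/ 16384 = 535.26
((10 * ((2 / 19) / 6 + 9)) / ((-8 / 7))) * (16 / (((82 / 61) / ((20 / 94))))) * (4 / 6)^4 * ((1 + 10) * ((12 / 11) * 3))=-1404659200 / 988551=-1420.93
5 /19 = 0.26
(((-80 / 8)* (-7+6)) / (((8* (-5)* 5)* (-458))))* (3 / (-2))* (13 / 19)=-39 / 348080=-0.00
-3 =-3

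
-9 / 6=-3 / 2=-1.50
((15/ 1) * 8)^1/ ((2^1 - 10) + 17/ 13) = -520/ 29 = -17.93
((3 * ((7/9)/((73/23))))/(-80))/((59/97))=-15617/1033680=-0.02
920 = 920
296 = 296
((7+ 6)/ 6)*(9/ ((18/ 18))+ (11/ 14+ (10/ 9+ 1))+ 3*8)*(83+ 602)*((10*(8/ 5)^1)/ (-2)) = -80554630/ 189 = -426214.97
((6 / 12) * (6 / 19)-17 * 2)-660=-13183 / 19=-693.84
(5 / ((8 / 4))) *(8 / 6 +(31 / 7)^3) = 453725 / 2058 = 220.47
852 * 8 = 6816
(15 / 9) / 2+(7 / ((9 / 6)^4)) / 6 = 517 / 486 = 1.06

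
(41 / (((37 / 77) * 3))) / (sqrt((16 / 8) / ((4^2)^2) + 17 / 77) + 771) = 7996655744 / 216775904991- 25256 * sqrt(346962) / 650327714973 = 0.04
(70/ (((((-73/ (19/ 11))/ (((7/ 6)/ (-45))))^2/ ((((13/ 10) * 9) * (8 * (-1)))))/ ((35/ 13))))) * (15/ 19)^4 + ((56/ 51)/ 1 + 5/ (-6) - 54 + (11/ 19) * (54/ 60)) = -1052946096361/ 19785964165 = -53.22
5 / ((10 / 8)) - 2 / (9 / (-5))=46 / 9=5.11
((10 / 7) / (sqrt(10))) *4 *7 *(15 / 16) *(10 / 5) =15 *sqrt(10) / 2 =23.72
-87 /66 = -29 /22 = -1.32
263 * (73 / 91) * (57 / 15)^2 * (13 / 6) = 6930839 / 1050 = 6600.80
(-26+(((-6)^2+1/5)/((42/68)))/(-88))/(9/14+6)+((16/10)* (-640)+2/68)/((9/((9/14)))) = -563557061/7304220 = -77.15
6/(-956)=-3/478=-0.01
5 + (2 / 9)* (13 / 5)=251 / 45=5.58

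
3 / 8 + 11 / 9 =115 / 72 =1.60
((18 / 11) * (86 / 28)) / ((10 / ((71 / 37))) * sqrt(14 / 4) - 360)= -70231212 / 5026825265 - 1016649 * sqrt(14) / 10053650530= -0.01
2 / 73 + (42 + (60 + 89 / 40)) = 304417 / 2920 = 104.25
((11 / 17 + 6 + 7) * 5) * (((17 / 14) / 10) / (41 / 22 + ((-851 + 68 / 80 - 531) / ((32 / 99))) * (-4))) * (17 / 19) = 1735360 / 4001268691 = 0.00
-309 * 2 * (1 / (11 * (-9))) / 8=103 / 132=0.78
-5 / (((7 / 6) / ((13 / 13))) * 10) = -3 / 7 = -0.43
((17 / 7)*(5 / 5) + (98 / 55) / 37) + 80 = 1174881 / 14245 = 82.48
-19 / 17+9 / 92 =-1595 / 1564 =-1.02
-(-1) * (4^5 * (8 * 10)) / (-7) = -81920 / 7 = -11702.86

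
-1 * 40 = -40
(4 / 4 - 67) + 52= -14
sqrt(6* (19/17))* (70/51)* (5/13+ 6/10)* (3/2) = 448* sqrt(1938)/3757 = 5.25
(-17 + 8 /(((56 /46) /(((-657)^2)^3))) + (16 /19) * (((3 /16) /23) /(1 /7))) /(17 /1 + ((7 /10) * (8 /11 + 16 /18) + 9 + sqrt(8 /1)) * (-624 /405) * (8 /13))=547615344747863443663049771520 * sqrt(2) /25943236355771 + 2135254734190680767291123795430 /25943236355771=112156391816145665.90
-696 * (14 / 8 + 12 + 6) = -13746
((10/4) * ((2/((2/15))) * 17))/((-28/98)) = -8925/4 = -2231.25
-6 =-6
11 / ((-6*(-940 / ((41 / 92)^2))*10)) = 18491 / 477369600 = 0.00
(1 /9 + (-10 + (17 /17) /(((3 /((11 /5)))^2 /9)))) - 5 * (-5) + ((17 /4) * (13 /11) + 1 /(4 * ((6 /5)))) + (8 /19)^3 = 3430083013 /135808200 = 25.26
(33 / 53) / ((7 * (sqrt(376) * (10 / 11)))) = 363 * sqrt(94) / 697480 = 0.01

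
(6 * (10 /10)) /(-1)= -6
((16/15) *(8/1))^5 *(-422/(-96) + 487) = 50652696805376/2278125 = 22234379.94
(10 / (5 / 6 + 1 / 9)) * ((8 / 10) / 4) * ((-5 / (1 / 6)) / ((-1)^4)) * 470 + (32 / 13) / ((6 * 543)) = -10749444928 / 360009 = -29858.82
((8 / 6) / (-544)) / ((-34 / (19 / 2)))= 19 / 27744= 0.00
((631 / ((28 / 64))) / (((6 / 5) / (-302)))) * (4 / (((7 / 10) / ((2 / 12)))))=-152449600 / 441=-345690.70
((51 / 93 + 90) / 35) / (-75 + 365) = 401 / 44950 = 0.01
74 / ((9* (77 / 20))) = 1480 / 693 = 2.14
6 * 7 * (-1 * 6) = -252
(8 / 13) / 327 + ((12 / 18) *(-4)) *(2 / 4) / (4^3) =-1289 / 68016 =-0.02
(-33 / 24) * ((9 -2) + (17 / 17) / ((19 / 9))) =-781 / 76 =-10.28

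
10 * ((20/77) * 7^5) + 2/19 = 43654.65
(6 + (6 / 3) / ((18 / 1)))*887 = 48785 / 9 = 5420.56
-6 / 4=-1.50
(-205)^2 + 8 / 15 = 630383 / 15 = 42025.53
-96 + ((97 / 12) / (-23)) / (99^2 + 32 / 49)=-12725530129 / 132557556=-96.00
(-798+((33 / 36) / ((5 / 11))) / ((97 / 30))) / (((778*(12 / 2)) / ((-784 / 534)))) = 7579859 / 30224133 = 0.25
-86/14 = -43/7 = -6.14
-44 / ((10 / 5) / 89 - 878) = 979 / 19535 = 0.05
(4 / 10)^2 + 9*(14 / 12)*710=186379 / 25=7455.16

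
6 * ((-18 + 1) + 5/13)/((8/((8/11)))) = -1296/143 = -9.06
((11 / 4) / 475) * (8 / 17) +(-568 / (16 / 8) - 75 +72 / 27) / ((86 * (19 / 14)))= -3177437 / 1041675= -3.05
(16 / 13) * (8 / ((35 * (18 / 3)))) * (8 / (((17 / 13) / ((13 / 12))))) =1664 / 5355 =0.31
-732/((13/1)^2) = -732/169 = -4.33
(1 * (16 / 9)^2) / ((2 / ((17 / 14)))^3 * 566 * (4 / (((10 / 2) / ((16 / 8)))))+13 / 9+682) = 6288640 / 9411184971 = 0.00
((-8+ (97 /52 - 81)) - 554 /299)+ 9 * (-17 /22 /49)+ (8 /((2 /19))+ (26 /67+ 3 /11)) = -12.47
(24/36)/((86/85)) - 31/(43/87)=-8006/129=-62.06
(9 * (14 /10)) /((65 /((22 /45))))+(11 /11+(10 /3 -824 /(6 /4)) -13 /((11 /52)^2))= -164263991 /196625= -835.42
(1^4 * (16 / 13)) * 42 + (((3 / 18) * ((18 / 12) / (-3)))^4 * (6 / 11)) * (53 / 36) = 919683761 / 17791488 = 51.69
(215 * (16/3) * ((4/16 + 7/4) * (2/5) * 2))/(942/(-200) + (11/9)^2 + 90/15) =14860800/22549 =659.04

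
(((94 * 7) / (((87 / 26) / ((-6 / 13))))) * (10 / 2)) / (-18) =25.21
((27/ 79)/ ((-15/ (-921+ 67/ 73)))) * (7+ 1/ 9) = 4298624/ 28835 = 149.08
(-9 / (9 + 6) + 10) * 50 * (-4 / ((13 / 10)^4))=-18800000 / 28561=-658.24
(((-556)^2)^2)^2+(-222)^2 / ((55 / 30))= 100459501278233919193880 / 11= 9132681934384901744898.18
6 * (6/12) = 3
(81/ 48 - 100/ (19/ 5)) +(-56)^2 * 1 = 3111.37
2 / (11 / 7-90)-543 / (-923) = 323195 / 571337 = 0.57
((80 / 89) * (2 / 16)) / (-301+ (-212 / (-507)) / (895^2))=-4061196750 / 10879539954707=-0.00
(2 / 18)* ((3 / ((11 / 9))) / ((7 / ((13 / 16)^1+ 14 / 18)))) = 229 / 3696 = 0.06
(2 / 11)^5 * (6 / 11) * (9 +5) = 2688 / 1771561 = 0.00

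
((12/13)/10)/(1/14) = 84/65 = 1.29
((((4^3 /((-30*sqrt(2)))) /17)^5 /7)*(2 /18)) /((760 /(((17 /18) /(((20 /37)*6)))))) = -1212416*sqrt(2) /51244811981015625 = -0.00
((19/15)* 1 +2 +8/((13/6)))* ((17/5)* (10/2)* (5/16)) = 23069/624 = 36.97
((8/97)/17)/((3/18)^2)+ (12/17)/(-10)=858/8245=0.10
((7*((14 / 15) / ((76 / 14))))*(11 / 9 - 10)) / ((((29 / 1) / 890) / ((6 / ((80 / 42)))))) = -16881431 / 16530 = -1021.26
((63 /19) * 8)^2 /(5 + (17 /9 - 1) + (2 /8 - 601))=-9144576 /7730815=-1.18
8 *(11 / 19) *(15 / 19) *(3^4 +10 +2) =122760 / 361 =340.06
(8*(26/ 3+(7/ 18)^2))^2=32649796/ 6561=4976.34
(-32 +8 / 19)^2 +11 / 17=6123971 / 6137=997.88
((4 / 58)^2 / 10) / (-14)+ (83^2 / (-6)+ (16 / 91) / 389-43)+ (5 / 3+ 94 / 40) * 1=-20195489527 / 17011748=-1187.15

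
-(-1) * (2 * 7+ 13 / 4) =69 / 4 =17.25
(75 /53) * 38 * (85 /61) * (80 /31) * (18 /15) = 23256000 /100223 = 232.04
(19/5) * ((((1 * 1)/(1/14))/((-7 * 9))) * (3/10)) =-19/75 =-0.25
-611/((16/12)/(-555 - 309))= 395928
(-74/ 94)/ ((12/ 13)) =-481/ 564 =-0.85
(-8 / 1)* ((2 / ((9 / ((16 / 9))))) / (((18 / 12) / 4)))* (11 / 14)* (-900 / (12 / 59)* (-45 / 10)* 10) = -83072000 / 63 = -1318603.17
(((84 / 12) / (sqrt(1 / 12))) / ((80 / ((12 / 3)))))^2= 147 / 100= 1.47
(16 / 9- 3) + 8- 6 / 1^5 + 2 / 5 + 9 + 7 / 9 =493 / 45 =10.96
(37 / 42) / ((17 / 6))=37 / 119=0.31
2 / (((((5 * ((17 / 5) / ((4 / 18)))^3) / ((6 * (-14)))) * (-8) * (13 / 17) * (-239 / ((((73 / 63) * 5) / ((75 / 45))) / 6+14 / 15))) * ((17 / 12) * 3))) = -76240 / 33383879217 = -0.00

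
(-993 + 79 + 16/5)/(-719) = 4554/3595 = 1.27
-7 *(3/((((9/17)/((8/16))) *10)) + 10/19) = -6461/1140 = -5.67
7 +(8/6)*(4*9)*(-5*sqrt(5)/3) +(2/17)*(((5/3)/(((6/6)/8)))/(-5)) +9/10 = 3869/510 -80*sqrt(5) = -171.30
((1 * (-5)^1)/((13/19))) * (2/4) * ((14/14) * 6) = -285/13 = -21.92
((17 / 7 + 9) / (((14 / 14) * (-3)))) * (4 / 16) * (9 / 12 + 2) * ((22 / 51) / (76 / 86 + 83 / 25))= -1300750 / 4839849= -0.27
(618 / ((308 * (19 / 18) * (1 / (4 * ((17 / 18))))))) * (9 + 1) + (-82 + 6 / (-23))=-351616 / 33649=-10.45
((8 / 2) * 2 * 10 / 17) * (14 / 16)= 70 / 17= 4.12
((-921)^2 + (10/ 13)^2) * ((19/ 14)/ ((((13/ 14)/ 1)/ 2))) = 5447407502/ 2197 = 2479475.42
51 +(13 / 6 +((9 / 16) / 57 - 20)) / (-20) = 189299 / 3648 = 51.89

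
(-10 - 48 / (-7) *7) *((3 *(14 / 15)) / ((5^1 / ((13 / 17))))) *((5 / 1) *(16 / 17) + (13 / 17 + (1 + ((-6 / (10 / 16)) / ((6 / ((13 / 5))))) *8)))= -78800904 / 180625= -436.27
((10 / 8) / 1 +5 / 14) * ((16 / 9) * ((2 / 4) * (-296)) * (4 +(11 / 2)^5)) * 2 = -29818115 / 7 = -4259730.71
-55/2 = -27.50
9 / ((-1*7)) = -9 / 7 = -1.29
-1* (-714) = 714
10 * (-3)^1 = -30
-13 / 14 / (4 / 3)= -39 / 56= -0.70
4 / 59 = 0.07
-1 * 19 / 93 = -19 / 93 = -0.20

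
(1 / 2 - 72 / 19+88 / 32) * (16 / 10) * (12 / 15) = -328 / 475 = -0.69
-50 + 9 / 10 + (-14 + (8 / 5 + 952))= 1781 / 2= 890.50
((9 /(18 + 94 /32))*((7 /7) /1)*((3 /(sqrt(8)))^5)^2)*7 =3720087 /686080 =5.42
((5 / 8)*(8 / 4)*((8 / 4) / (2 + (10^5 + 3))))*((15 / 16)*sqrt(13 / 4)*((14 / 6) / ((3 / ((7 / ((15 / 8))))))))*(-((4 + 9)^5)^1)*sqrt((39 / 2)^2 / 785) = -236513641*sqrt(10205) / 753637680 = -31.70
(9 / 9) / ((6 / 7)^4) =2401 / 1296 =1.85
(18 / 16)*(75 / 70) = 135 / 112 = 1.21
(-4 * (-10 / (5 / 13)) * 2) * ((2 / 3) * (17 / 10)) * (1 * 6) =7072 / 5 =1414.40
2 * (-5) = -10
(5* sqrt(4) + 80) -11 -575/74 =5271/74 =71.23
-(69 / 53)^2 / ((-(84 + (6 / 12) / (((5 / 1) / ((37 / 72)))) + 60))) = 3427920 / 291341053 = 0.01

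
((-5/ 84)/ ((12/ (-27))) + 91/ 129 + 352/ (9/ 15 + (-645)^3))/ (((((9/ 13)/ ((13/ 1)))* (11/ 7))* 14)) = 50920749910979/ 71076872631072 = 0.72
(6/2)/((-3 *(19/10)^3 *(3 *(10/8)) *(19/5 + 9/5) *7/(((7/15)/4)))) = -50/432117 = -0.00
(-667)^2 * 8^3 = 227783168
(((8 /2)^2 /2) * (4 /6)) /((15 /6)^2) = 64 /75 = 0.85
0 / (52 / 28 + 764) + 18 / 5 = 3.60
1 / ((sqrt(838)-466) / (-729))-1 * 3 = -51540 / 36053 +243 * sqrt(838) / 72106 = -1.33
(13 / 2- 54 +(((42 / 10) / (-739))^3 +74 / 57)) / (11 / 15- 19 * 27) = 265709234539879 / 2946078242016200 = 0.09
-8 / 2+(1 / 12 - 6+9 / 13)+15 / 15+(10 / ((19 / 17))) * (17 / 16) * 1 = 7601 / 5928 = 1.28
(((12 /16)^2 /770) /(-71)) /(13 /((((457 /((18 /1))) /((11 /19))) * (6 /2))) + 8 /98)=-0.00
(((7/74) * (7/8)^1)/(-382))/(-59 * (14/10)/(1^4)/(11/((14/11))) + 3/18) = 88935/3854285264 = 0.00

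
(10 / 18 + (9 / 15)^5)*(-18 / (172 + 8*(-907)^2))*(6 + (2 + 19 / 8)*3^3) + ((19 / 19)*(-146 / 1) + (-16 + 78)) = -575870823943 / 6855587500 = -84.00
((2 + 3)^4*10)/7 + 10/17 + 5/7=894.16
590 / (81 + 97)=295 / 89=3.31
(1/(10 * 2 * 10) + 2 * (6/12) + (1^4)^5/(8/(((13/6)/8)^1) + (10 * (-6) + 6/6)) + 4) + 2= 533983/76600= 6.97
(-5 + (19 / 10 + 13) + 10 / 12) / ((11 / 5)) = 161 / 33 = 4.88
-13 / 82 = -0.16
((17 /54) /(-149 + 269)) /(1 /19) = 0.05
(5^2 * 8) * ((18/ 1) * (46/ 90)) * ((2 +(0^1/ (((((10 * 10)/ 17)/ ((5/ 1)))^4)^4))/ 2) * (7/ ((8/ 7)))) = 22540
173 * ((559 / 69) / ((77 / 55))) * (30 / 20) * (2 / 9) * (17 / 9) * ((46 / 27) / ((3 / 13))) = 213722470 / 45927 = 4653.53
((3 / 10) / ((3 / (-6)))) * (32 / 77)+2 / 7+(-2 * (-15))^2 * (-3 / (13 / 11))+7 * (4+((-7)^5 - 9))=-85777534 / 715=-119968.58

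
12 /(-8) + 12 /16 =-3 /4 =-0.75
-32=-32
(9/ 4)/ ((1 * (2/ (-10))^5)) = -28125/ 4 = -7031.25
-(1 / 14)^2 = -1 / 196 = -0.01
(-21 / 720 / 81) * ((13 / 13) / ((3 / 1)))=-7 / 58320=-0.00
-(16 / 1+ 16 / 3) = -64 / 3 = -21.33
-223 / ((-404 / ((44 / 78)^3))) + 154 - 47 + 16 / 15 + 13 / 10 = 6558332773 / 59912190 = 109.47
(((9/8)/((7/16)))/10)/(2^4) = 9/560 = 0.02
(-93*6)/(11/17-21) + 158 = 32077/173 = 185.42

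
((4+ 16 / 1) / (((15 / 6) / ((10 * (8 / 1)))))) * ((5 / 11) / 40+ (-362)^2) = 922549840 / 11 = 83868167.27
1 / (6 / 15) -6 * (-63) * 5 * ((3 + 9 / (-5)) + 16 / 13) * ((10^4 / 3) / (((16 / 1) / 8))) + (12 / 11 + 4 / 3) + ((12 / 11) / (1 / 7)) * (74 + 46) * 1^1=6570430465 / 858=7657844.36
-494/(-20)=247/10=24.70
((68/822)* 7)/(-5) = -238/2055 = -0.12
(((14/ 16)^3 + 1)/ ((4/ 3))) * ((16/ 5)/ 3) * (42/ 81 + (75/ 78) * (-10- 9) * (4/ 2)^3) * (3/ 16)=-485621/ 13312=-36.48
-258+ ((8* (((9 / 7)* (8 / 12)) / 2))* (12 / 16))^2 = -12318 / 49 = -251.39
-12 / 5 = -2.40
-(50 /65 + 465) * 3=-18165 /13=-1397.31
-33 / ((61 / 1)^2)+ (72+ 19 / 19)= 72.99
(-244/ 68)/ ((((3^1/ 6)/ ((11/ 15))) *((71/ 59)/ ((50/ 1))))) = -791780/ 3621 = -218.66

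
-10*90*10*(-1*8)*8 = 576000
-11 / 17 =-0.65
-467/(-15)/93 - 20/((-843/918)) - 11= 4356682/391995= 11.11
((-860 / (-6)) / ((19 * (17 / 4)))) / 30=172 / 2907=0.06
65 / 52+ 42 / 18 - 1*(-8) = 139 / 12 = 11.58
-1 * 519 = -519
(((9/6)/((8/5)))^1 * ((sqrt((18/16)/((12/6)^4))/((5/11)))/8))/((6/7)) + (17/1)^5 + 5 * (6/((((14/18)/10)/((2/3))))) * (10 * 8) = 1440428.51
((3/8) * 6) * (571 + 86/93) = 159567/124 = 1286.83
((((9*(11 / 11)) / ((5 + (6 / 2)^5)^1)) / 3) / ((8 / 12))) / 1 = 9 / 496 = 0.02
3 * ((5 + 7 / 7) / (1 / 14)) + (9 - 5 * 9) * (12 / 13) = 218.77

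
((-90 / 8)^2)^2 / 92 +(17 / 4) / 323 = 77917763 / 447488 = 174.12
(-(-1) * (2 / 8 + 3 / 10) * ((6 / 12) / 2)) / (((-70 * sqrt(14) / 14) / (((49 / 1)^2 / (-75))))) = 3773 * sqrt(14) / 60000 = 0.24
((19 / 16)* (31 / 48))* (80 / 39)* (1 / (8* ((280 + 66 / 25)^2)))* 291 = 178540625 / 249242353152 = 0.00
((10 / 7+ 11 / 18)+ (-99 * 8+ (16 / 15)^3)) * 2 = -37268281 / 23625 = -1577.49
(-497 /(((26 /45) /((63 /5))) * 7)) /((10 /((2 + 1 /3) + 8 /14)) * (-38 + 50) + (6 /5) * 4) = -4092795 /121888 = -33.58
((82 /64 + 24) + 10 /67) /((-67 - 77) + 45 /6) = -7789 /41808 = -0.19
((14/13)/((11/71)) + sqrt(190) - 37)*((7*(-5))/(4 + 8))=150395/1716 - 35*sqrt(190)/12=47.44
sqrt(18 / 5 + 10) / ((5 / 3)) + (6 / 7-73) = -505 / 7 + 6 * sqrt(85) / 25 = -69.93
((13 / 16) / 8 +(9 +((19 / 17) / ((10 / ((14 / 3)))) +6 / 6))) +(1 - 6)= 183539 / 32640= 5.62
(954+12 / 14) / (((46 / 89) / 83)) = 24687354 / 161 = 153337.60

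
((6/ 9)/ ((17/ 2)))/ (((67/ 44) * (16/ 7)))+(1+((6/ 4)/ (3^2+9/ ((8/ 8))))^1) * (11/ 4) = 3.00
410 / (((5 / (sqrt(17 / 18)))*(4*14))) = 41*sqrt(34) / 168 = 1.42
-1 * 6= -6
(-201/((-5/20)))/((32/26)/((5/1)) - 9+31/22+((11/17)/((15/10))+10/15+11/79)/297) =-125069990760/1141899799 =-109.53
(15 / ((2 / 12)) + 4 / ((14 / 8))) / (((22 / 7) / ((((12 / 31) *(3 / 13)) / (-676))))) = -2907 / 749177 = -0.00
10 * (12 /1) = 120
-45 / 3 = -15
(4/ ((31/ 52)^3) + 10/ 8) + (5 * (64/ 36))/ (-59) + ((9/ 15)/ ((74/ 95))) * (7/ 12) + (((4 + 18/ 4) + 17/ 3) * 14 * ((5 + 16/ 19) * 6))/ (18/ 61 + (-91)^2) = 955801694346590855/ 44942063544202536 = 21.27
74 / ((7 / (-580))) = -6131.43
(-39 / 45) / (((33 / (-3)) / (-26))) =-338 / 165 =-2.05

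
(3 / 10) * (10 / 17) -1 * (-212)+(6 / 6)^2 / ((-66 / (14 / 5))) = 595036 / 2805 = 212.13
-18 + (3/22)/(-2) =-795/44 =-18.07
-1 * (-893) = 893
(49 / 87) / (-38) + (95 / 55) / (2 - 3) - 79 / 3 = -1020991 / 36366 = -28.08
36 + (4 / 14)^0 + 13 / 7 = 272 / 7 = 38.86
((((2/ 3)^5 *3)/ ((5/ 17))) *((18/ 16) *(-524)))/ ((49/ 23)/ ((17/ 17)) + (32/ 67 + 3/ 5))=-1614968/ 6543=-246.82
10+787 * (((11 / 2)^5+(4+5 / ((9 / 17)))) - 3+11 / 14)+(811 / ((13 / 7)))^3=386430198759515 / 4429152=87246994.18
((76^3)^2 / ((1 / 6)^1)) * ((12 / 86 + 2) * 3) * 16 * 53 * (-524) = -141797647385270157312 / 43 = -3297619706634189704.93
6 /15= 2 /5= 0.40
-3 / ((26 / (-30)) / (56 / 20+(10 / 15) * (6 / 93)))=3966 / 403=9.84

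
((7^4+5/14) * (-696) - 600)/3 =-3901204/7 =-557314.86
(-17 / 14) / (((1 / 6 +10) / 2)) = -102 / 427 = -0.24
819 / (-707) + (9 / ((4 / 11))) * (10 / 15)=3099 / 202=15.34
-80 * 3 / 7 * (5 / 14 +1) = -2280 / 49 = -46.53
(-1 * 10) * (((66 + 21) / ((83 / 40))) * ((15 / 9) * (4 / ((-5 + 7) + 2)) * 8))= -464000 / 83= -5590.36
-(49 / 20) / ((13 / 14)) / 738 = -343 / 95940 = -0.00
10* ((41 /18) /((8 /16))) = 45.56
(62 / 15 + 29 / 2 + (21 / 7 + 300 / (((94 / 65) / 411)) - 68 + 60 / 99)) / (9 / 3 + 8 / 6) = 1321682753 / 67210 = 19664.97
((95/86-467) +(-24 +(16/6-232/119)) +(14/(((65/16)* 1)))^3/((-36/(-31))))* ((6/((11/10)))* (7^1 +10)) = -22964270849402/545570025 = -42092.25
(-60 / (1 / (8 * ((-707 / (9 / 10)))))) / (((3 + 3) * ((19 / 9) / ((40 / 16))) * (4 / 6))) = 2121000 / 19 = 111631.58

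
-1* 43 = -43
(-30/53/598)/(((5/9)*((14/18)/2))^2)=-78732/3882515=-0.02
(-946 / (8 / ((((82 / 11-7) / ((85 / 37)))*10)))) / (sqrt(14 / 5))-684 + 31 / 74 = -50585 / 74-7955*sqrt(70) / 476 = -823.41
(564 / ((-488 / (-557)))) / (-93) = -26179 / 3782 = -6.92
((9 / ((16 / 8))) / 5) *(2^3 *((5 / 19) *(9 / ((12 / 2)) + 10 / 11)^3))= 1339893 / 50578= 26.49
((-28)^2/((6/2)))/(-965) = -784/2895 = -0.27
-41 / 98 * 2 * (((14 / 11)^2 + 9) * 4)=-35.54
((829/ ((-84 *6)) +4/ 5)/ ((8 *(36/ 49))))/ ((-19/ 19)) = 14903/ 103680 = 0.14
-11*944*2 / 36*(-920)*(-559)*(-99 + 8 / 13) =262700870080 / 9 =29188985564.44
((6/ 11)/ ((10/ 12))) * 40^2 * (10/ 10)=11520/ 11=1047.27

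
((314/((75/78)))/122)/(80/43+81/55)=0.80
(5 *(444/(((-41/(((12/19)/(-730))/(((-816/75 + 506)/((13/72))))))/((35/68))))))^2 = 177135765625/2291075587391534351424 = 0.00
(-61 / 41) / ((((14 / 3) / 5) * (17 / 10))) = -4575 / 4879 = -0.94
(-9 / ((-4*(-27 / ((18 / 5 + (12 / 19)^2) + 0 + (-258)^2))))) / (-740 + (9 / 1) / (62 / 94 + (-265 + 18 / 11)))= 1359937009557 / 181420501265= 7.50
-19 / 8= -2.38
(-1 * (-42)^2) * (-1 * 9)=15876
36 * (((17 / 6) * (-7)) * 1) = -714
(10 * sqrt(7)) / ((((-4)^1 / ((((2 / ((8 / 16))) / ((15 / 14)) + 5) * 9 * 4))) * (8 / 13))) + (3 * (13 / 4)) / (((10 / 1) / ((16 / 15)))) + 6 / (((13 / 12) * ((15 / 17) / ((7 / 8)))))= 2123 / 325 - 5109 * sqrt(7) / 4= -3372.75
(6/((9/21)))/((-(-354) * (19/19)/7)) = 49/177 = 0.28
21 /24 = 7 /8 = 0.88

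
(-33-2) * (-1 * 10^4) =350000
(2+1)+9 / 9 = 4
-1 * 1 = -1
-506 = -506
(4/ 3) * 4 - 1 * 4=4/ 3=1.33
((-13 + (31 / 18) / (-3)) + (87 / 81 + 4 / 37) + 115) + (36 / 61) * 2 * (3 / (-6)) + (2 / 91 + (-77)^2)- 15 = 2471232783 / 410774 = 6016.04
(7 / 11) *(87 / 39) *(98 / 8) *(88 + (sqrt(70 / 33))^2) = 14791189 / 9438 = 1567.20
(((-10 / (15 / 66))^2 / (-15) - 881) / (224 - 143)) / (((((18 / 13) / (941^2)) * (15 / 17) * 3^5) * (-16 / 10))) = 23245.91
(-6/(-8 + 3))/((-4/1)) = -3/10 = -0.30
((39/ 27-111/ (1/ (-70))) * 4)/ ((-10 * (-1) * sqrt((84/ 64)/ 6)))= 559544 * sqrt(14)/ 315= 6646.42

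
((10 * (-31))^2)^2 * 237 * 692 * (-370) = -560406210910800000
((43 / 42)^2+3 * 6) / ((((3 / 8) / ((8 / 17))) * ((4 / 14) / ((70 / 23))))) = 2688080 / 10557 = 254.63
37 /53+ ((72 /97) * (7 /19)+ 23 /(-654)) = 59819945 /63882066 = 0.94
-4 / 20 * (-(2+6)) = 8 / 5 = 1.60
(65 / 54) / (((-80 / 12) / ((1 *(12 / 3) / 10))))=-13 / 180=-0.07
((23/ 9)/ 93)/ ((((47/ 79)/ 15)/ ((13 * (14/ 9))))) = 14.01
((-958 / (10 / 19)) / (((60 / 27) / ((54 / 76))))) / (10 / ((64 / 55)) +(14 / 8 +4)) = -17244 / 425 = -40.57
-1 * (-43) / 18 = 43 / 18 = 2.39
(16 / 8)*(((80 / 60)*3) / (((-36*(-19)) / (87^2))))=1682 / 19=88.53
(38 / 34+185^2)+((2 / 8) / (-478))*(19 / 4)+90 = 4461644029 / 130016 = 34316.12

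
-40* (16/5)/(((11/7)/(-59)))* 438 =23154432/11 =2104948.36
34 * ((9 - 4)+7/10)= 969/5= 193.80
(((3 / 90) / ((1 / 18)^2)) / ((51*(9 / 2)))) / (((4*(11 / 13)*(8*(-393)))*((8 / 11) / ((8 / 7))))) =-13 / 1870680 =-0.00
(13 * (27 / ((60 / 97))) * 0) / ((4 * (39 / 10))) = 0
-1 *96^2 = -9216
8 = 8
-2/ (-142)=1/ 71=0.01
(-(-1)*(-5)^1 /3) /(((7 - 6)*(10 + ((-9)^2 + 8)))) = -5 /297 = -0.02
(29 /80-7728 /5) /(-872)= 123619 /69760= 1.77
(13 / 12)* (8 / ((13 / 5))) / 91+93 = 25399 / 273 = 93.04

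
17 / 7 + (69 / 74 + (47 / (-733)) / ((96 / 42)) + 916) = 2792521645 / 3037552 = 919.33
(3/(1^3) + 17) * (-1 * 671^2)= -9004820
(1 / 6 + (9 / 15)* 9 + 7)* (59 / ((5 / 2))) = 22243 / 75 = 296.57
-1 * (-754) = 754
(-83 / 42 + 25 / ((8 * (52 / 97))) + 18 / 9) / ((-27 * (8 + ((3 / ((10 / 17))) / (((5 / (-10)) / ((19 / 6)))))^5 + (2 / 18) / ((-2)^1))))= 159790625 / 25914266739750753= 0.00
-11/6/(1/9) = -33/2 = -16.50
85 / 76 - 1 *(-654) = 49789 / 76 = 655.12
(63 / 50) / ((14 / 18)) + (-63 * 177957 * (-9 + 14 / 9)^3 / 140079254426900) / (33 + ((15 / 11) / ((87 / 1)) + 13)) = 63288243457 / 39066799644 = 1.62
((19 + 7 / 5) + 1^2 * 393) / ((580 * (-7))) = -0.10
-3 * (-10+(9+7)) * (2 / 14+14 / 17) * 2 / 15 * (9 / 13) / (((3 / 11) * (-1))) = 9108 / 1547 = 5.89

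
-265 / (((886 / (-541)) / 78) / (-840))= -4696637400 / 443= -10601890.29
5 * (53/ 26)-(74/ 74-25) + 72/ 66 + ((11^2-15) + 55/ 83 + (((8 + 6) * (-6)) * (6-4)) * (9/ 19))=28128853/ 451022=62.37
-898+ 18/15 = -4484/5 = -896.80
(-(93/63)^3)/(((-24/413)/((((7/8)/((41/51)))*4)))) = 29880373/123984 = 241.00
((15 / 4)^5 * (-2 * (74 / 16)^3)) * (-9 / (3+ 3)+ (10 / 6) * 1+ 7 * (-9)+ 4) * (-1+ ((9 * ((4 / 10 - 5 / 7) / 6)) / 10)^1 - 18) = -2413808368282125 / 14680064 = -164427646.11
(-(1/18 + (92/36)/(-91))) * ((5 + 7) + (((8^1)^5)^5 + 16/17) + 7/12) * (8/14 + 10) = -1425776888508003282919606735/129948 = -10971903288299960622091.97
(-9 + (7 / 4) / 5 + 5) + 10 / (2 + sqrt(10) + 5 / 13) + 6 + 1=-31757 / 14580 + 1690 * sqrt(10) / 729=5.15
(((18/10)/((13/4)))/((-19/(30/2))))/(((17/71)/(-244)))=1870992/4199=445.58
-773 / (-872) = 773 / 872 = 0.89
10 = 10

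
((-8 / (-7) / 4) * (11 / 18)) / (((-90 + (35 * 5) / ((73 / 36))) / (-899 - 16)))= 43.19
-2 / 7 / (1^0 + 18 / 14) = -1 / 8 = -0.12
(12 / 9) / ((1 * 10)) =2 / 15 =0.13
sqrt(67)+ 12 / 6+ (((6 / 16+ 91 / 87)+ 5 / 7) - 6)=-9085 / 4872+ sqrt(67)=6.32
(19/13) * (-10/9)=-190/117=-1.62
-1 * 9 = -9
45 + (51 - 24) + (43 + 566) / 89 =7017 / 89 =78.84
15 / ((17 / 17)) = 15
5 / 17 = 0.29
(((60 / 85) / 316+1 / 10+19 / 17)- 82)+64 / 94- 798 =-878.10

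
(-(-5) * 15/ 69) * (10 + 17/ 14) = 3925/ 322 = 12.19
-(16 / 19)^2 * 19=-256 / 19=-13.47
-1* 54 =-54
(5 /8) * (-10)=-25 /4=-6.25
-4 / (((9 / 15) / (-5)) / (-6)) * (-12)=2400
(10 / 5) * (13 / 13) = 2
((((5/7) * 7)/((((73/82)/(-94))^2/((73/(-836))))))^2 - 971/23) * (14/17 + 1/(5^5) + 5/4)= 5082265852830530478123/103426630862500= 49138851.48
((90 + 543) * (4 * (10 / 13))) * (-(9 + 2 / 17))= -3924600 / 221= -17758.37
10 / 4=5 / 2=2.50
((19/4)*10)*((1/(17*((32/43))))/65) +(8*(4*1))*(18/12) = 679729/14144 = 48.06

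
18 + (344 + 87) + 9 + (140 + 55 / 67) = 40121 / 67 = 598.82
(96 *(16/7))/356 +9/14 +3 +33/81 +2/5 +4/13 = 11752207/2186730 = 5.37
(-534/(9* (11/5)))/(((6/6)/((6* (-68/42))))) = 60520/231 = 261.99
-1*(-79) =79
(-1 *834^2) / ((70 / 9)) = -3130002 / 35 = -89428.63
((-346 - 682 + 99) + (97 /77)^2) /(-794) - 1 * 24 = -53742196 /2353813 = -22.83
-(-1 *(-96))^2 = -9216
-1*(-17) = 17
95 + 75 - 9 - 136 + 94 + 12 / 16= 119.75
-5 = -5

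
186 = 186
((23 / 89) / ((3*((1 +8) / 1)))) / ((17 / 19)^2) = 0.01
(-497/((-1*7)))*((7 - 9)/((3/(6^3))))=-10224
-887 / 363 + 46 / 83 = -56923 / 30129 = -1.89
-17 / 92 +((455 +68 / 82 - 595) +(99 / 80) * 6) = -4976419 / 37720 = -131.93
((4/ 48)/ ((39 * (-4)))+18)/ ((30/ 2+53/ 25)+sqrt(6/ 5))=90134125/ 85379112 - 4211875 * sqrt(30)/ 341516448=0.99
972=972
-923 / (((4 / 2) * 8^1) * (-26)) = 2.22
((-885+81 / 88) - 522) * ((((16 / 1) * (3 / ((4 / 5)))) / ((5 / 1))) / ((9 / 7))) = -288715 / 22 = -13123.41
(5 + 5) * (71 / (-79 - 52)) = -710 / 131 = -5.42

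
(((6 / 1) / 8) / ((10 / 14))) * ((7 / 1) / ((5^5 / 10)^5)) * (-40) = -9408 / 95367431640625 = -0.00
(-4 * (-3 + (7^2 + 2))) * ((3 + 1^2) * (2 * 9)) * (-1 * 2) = 27648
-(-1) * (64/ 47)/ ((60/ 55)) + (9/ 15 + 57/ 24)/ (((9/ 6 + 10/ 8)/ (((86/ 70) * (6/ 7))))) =648013/ 271425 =2.39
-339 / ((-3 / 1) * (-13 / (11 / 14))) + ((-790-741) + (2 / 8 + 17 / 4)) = -139533 / 91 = -1533.33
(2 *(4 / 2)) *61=244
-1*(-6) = 6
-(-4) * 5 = 20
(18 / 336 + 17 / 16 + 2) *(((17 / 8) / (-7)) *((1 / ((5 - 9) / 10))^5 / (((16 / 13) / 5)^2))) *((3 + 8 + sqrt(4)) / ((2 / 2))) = 1018343828125 / 51380224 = 19819.76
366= 366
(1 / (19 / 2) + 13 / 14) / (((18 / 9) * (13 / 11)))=3025 / 6916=0.44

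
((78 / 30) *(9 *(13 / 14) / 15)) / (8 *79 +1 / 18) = 4563 / 1990975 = 0.00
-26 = -26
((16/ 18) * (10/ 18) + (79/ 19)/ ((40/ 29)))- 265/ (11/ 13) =-209698519/ 677160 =-309.67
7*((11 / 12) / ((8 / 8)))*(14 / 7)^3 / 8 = 77 / 12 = 6.42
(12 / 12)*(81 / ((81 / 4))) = 4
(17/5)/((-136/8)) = -1/5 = -0.20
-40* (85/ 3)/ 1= -1133.33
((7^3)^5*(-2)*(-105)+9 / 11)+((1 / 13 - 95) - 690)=142569272143476163 / 143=996987917087245.90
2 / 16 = 1 / 8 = 0.12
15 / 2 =7.50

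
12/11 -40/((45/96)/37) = -104156/33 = -3156.24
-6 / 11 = -0.55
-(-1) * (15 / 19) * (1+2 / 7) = 135 / 133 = 1.02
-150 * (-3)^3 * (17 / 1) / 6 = 11475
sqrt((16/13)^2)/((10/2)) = 16/65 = 0.25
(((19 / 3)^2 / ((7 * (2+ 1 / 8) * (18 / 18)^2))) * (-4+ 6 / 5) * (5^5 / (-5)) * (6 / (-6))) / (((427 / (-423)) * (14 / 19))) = 322373000 / 50813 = 6344.30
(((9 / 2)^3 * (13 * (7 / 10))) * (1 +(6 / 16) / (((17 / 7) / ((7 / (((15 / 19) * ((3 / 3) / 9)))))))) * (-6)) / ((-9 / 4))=200321667 / 6800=29459.07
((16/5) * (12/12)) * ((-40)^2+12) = 5158.40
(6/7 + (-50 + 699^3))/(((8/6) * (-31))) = -7172173047/868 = -8262872.17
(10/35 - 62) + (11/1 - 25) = -530/7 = -75.71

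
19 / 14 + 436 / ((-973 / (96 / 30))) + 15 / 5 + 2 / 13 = 389219 / 126490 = 3.08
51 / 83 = 0.61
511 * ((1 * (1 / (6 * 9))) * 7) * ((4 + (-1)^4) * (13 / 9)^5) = 6640575305 / 3188646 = 2082.57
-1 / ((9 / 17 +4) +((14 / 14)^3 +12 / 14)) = -0.16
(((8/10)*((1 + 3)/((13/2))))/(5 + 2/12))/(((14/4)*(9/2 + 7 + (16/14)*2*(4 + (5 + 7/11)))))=2816/3467815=0.00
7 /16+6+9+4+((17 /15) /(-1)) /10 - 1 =21989 /1200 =18.32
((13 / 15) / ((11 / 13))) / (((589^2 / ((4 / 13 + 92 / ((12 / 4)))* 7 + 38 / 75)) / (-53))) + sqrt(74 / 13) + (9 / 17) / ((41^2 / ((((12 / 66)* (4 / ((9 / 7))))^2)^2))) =-449371598787804802 / 13226821917311314125 + sqrt(962) / 13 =2.35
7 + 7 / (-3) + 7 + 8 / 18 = 109 / 9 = 12.11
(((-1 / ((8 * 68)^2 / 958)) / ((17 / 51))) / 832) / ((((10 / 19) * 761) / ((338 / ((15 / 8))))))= -118313 / 22520729600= -0.00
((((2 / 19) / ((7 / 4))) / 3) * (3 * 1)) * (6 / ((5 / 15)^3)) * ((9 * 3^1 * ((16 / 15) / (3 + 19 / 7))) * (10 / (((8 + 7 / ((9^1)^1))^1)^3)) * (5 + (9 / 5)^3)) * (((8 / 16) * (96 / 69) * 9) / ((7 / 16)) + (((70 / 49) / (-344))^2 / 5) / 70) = 505959274833084612 / 4494901285424375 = 112.56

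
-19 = -19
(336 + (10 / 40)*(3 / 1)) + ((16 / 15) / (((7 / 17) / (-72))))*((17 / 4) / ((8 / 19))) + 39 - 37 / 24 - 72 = -1327553 / 840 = -1580.42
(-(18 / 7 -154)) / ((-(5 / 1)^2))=-6.06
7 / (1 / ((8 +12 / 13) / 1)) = 812 / 13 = 62.46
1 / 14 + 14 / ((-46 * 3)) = -29 / 966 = -0.03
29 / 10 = 2.90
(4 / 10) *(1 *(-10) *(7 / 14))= -2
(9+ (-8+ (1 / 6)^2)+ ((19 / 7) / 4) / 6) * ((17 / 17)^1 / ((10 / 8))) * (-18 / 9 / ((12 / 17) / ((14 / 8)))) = -1955 / 432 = -4.53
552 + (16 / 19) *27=10920 / 19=574.74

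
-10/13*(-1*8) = 80/13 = 6.15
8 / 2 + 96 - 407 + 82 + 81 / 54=-447 / 2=-223.50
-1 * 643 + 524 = -119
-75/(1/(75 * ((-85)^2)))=-40640625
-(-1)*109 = 109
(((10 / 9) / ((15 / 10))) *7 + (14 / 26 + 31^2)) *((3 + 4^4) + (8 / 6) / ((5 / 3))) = 29385112 / 117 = 251154.80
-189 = -189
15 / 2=7.50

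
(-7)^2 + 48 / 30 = 253 / 5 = 50.60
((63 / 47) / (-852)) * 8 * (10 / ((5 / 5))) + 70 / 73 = 202930 / 243601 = 0.83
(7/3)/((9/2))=14/27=0.52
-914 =-914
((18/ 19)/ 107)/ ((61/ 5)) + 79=79.00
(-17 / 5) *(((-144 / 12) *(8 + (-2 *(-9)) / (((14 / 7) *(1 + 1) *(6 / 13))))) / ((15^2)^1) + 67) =-84218 / 375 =-224.58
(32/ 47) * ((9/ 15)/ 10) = 48/ 1175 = 0.04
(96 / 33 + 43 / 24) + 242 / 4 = 17213 / 264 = 65.20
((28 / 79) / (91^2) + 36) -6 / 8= 13177453 / 373828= 35.25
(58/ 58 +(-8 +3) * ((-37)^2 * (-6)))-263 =40808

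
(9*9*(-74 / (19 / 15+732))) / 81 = -0.10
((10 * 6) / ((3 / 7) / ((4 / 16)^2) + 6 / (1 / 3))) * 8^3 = 35840 / 29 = 1235.86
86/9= 9.56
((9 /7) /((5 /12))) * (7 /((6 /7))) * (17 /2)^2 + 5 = 18257 /10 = 1825.70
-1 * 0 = 0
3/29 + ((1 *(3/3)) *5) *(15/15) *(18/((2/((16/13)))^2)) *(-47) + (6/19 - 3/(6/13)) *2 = -1614.16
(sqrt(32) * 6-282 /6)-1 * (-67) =20 + 24 * sqrt(2) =53.94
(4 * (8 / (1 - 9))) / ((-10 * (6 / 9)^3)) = 27 / 20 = 1.35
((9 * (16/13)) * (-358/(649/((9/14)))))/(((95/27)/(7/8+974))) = -555108714/510055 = -1088.33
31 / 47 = 0.66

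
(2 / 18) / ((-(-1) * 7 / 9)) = 0.14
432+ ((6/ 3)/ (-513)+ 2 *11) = 232900/ 513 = 454.00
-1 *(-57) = 57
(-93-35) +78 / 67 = -8498 / 67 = -126.84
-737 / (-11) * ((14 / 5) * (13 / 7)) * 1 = 1742 / 5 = 348.40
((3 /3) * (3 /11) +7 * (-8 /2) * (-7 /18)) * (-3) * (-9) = 3315 /11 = 301.36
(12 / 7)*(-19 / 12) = -19 / 7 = -2.71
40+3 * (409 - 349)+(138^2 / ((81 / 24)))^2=31839907.11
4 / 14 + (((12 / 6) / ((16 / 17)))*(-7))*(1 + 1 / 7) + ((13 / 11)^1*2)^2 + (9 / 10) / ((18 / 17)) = -10.28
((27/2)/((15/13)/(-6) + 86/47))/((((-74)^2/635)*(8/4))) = 3491865/7304984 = 0.48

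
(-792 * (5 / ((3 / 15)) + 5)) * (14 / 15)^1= -22176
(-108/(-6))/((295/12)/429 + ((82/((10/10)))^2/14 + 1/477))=34378344/917414977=0.04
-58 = -58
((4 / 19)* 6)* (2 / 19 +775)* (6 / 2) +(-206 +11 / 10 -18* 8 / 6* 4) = 9517191 / 3610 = 2636.34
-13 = -13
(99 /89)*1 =99 /89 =1.11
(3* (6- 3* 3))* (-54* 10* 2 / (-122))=-4860 / 61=-79.67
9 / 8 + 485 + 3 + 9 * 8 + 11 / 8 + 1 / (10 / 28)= 5653 / 10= 565.30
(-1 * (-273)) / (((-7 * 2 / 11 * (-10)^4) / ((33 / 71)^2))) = -467181 / 100820000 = -0.00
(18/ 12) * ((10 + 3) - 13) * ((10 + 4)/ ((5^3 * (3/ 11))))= 0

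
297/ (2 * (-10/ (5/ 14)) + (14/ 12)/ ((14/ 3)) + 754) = 396/ 931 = 0.43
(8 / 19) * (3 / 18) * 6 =8 / 19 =0.42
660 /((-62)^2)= 165 /961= 0.17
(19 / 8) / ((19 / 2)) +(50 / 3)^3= 500027 / 108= 4629.88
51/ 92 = 0.55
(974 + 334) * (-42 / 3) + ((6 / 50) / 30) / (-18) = -82404001 / 4500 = -18312.00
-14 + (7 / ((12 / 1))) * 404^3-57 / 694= 80083206809 / 2082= 38464556.58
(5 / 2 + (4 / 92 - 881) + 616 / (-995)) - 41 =-42111861 / 45770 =-920.08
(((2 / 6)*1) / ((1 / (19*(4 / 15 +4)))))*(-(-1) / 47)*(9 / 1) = 1216 / 235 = 5.17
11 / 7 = 1.57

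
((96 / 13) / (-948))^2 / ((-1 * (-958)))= 0.00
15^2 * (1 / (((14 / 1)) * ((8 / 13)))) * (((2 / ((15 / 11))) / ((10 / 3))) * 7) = 1287 / 16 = 80.44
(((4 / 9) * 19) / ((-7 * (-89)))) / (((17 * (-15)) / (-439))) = 33364 / 1429785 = 0.02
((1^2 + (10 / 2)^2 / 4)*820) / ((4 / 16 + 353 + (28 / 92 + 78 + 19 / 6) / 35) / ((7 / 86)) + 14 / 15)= 67000150 / 49243813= 1.36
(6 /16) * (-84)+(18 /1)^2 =585 /2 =292.50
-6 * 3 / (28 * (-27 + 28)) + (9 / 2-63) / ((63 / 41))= -38.71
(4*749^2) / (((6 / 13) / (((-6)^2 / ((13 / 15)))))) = 201960360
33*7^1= 231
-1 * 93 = -93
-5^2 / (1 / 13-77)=13 / 40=0.32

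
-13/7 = -1.86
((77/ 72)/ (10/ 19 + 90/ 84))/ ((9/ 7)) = 71687/ 137700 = 0.52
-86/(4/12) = -258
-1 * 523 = -523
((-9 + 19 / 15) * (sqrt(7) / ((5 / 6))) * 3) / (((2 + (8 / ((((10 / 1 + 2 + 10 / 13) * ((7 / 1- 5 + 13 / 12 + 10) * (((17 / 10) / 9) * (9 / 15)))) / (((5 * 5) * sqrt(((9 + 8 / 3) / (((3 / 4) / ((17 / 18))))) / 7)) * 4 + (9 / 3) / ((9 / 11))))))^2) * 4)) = -392977707285655246931501367 * sqrt(7) / 211260858266077884198253236025 + 60955541649149621760000 * sqrt(1190) / 8450434330643115367930129441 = -0.00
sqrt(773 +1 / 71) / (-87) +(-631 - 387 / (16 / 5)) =-12031 / 16 - 2 * sqrt(974191) / 6177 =-752.26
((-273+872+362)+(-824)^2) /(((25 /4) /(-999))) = -2717028252 /25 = -108681130.08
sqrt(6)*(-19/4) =-19*sqrt(6)/4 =-11.64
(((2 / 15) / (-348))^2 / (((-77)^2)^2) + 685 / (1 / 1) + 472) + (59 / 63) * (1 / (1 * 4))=138559131429616013 / 119733015298050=1157.23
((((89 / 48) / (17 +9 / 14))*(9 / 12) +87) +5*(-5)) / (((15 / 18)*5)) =1472013 / 98800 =14.90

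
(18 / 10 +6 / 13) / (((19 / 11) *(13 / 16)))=25872 / 16055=1.61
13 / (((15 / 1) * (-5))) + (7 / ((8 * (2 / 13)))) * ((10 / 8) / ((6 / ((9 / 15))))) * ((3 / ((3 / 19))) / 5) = 24271 / 9600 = 2.53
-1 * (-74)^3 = 405224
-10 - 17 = -27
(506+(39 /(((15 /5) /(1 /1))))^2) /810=0.83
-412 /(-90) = 4.58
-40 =-40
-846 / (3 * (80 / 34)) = -2397 / 20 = -119.85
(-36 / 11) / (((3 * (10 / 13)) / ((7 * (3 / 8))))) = -819 / 220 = -3.72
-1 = -1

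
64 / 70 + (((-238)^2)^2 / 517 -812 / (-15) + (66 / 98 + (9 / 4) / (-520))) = 6206134.51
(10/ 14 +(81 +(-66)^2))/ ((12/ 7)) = 2588.67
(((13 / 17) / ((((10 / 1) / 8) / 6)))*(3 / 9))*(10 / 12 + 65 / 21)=572 / 119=4.81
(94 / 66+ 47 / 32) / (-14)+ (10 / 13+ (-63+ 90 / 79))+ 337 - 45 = 3502784627 / 15183168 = 230.70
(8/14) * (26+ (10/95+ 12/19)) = 2032/133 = 15.28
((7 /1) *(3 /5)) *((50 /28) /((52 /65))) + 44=427 /8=53.38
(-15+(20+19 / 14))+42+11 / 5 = 3539 / 70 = 50.56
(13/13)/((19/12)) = 12/19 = 0.63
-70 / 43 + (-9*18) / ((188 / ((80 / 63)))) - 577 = -8201329 / 14147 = -579.72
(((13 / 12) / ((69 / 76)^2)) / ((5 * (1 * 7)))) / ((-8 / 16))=-37544 / 499905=-0.08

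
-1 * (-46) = 46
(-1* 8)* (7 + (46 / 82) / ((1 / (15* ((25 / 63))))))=-71216 / 861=-82.71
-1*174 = -174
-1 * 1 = -1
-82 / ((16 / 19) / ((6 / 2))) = -292.12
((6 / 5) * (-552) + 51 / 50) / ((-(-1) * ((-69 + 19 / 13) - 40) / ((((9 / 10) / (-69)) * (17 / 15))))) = -2436083 / 26795000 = -0.09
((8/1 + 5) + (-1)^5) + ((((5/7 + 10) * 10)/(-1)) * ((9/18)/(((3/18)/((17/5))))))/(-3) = 2634/7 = 376.29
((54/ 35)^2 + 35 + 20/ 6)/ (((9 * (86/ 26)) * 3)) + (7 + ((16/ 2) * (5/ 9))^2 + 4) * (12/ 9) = 530688997/ 12800025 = 41.46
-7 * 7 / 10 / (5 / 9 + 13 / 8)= -1764 / 785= -2.25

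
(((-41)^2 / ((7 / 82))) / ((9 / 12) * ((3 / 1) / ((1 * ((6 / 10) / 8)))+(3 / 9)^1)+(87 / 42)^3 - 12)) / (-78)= -9.30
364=364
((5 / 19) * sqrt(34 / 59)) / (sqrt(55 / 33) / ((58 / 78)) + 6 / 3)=-1885 * sqrt(30090) / 929309 + 8410 * sqrt(2006) / 929309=0.05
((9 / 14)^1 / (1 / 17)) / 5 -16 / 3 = -661 / 210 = -3.15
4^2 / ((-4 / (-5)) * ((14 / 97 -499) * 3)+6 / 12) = -15520 / 1160851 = -0.01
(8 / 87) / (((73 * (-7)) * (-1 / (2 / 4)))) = 0.00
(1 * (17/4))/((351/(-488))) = -2074/351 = -5.91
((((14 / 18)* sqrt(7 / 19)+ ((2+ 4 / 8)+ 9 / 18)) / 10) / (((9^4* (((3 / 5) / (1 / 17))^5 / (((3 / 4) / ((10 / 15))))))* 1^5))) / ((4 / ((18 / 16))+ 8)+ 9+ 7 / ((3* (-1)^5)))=4375* sqrt(133) / 12539951028201024+ 625 / 24444348982848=0.00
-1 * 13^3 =-2197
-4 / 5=-0.80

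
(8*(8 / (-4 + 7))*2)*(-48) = -2048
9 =9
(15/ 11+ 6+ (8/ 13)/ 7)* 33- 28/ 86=960937/ 3913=245.58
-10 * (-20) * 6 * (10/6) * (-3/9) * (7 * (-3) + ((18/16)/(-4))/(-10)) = 55925/4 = 13981.25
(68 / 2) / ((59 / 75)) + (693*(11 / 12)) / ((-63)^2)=1934939 / 44604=43.38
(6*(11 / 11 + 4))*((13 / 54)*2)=130 / 9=14.44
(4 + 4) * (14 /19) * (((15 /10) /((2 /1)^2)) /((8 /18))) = 189 /38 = 4.97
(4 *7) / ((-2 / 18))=-252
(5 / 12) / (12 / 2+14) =0.02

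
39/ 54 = 13/ 18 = 0.72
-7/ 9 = -0.78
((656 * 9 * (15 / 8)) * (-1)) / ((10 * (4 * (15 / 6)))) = -1107 / 10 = -110.70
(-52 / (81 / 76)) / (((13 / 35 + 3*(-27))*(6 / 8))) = 276640 / 342873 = 0.81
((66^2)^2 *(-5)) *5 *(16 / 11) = -689990400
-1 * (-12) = 12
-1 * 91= -91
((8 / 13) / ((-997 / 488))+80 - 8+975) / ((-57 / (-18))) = 81397578 / 246259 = 330.54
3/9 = 1/3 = 0.33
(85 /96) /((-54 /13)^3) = -186745 /15116544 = -0.01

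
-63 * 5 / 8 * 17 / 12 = -1785 / 32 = -55.78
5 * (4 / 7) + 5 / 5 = 27 / 7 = 3.86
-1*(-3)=3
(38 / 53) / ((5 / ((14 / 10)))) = 266 / 1325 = 0.20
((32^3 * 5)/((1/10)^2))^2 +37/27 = 7247757312000037/27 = 268435456000001.37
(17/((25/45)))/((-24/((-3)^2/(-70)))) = 459/2800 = 0.16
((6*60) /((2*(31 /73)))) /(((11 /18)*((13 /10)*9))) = 262800 /4433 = 59.28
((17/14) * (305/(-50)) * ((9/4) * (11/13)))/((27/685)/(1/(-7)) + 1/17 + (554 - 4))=-0.03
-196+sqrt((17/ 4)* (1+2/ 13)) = -196+sqrt(3315)/ 26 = -193.79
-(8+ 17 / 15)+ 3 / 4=-503 / 60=-8.38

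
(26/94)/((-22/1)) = -13/1034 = -0.01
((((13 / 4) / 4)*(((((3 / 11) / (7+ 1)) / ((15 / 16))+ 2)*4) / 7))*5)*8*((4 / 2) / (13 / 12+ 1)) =9984 / 275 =36.31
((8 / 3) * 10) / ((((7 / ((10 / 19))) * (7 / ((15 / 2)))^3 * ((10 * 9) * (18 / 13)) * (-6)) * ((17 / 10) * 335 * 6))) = -8125 / 8417526642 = -0.00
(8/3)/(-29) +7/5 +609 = 265484/435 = 610.31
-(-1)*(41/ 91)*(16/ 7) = 656/ 637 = 1.03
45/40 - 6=-39/8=-4.88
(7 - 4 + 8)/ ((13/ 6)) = 66/ 13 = 5.08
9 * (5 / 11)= 4.09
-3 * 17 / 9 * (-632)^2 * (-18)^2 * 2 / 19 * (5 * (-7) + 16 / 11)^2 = -199705286481408 / 2299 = -86866153319.45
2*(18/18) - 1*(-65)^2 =-4223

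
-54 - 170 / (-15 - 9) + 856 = 9709 / 12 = 809.08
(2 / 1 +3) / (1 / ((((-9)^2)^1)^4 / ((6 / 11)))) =789189885 / 2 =394594942.50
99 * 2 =198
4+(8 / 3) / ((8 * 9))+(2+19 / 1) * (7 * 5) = 19954 / 27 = 739.04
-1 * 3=-3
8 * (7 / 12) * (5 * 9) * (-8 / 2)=-840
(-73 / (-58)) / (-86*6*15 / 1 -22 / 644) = -11753 / 72276439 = -0.00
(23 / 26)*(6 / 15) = 23 / 65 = 0.35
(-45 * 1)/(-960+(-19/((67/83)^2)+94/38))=0.05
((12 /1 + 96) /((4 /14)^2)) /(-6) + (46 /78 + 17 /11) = -187357 /858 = -218.36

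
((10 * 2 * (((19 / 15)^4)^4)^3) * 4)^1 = 383966052060097703119957371775078657635490006081374762081315856 / 56677466685693296613636249503542785532772541046142578125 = 6774580.35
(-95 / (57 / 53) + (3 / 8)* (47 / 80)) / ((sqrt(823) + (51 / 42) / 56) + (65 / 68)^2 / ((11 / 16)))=88715436313538881 / 612111365039179080 -8210025971030114* sqrt(823) / 76513920629897385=-2.93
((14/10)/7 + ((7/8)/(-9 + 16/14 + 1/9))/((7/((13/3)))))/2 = 2539/39040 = 0.07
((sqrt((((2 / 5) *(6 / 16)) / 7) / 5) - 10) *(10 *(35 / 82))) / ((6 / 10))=-8750 / 123+ 25 *sqrt(21) / 246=-70.67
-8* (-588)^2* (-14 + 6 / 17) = 37747109.65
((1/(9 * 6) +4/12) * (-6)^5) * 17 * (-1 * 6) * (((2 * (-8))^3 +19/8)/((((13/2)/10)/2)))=-45696644640/13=-3515126510.77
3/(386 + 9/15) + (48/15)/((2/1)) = 15539/9665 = 1.61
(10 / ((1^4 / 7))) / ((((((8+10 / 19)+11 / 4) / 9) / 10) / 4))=1915200 / 857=2234.77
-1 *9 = -9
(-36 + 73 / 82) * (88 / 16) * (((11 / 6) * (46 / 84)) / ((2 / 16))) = -1550.96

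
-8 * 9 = -72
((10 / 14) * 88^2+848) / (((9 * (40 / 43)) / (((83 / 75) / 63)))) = 19922158 / 1488375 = 13.39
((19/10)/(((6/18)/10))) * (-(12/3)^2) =-912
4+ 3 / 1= 7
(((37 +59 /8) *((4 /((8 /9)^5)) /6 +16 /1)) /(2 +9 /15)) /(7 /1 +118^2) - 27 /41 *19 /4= -232602197879 /74864525312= -3.11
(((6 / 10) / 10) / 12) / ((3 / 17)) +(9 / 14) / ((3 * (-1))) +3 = 11819 / 4200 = 2.81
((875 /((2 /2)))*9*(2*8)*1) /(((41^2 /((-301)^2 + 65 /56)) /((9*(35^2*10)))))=748720949174.60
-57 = -57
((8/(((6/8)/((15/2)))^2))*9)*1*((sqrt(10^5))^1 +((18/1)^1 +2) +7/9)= 149600 +720000*sqrt(10)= 2426439.92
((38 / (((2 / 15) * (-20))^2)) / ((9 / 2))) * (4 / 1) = 19 / 4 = 4.75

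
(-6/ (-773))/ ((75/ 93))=186/ 19325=0.01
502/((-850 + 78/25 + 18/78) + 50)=-163150/258911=-0.63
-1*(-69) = 69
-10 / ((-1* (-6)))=-5 / 3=-1.67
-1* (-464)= 464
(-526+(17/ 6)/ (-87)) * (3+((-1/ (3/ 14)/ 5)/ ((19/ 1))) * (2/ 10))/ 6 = -1170023729/ 4463100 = -262.15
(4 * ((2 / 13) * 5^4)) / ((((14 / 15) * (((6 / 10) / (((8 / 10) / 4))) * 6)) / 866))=5412500 / 273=19826.01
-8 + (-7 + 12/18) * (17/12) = -611/36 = -16.97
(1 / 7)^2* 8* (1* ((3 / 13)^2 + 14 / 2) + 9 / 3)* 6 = 81552 / 8281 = 9.85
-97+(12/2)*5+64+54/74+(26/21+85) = 65243/777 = 83.97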